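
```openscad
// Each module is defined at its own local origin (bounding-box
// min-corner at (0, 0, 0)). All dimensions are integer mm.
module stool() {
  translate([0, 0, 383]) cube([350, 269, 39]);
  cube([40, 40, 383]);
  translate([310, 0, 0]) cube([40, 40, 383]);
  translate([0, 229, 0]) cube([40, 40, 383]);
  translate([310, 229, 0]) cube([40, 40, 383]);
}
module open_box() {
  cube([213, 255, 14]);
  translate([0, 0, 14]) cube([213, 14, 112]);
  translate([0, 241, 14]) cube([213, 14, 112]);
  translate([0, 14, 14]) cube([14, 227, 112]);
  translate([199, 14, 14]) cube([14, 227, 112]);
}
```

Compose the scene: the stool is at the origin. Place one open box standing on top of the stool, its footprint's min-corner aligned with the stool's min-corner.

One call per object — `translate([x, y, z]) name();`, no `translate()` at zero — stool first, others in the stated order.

stool();
translate([0, 0, 422]) open_box();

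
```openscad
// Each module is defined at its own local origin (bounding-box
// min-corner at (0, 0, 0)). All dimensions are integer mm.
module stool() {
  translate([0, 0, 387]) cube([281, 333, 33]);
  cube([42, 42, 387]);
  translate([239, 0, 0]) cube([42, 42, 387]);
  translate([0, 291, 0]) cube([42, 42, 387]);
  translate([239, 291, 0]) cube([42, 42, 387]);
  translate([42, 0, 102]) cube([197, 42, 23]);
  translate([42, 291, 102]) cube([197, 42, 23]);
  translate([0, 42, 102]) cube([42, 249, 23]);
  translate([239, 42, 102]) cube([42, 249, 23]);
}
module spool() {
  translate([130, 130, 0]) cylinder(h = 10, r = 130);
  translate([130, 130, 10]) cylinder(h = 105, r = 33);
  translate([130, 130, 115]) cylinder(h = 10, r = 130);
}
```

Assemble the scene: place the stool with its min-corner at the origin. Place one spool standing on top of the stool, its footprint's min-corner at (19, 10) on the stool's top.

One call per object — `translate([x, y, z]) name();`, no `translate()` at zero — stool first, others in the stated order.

stool();
translate([19, 10, 420]) spool();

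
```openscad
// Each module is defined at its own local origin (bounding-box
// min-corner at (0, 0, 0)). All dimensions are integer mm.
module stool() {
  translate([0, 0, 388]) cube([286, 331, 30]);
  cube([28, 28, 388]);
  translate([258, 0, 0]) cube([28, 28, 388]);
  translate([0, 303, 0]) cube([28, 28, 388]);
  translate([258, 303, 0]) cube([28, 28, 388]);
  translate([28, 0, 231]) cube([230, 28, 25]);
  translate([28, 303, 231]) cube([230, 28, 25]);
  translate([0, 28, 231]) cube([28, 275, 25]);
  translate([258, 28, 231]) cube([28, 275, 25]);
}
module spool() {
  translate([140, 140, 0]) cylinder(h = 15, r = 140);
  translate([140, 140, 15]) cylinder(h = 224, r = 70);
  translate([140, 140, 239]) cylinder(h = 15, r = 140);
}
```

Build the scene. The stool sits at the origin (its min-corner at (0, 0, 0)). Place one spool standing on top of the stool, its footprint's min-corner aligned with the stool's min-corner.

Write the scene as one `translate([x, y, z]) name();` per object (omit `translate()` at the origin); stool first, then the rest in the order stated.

stool();
translate([0, 0, 418]) spool();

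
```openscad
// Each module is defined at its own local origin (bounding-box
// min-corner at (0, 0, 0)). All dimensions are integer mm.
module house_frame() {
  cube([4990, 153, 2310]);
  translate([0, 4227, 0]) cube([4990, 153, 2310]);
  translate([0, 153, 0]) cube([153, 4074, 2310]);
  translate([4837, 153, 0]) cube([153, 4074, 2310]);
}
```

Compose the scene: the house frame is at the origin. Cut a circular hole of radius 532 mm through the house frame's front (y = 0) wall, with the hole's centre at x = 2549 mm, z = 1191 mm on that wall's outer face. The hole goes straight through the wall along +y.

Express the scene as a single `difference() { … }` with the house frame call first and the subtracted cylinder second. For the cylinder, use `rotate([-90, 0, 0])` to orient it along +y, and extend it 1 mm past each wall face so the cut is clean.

difference() {
  house_frame();
  translate([2549, -1, 1191]) rotate([-90, 0, 0]) cylinder(h = 155, r = 532);
}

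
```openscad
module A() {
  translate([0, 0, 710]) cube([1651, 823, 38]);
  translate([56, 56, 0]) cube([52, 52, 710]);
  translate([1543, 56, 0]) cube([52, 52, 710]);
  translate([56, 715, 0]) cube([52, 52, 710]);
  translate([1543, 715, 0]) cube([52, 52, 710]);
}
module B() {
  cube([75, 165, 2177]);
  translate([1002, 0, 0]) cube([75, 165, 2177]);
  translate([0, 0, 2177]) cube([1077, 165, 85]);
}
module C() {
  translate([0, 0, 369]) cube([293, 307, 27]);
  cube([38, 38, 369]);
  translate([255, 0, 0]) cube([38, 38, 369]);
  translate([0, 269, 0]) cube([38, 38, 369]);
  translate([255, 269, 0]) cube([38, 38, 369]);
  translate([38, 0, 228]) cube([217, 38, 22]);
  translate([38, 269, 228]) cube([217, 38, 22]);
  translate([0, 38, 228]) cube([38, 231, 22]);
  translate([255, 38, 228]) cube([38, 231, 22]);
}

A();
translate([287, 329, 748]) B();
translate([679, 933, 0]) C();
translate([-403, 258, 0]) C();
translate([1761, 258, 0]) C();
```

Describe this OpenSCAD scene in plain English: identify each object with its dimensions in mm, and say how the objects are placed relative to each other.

A is a table with a 1651×823 mm rectangular top, 38 mm thick, top surface at z = 748 mm, supported by four 52×52 mm square legs, each inset 56 mm from the nearest pair of top edges, running from the floor.

B is a rectangular door frame: two vertical jambs of 75×165 mm section, 2177 mm tall, with a clear opening 927 mm wide between their inner faces. A header 85 mm tall and 165 mm deep lies on top of the jambs and spans the full outside width.

C is a four-legged stool. The seat is 293×307 mm, 27 mm thick, top at z = 396 mm. It stands on four square legs, each 38×38 mm in cross-section, from z = 0 to the seat underside, each flush with a corner of the seat. Four stretchers, 38 mm wide and 22 mm tall, connect adjacent legs with their undersides at z = 228 mm, each running between the inner faces of the legs it joins and aligned with the legs' outer faces on the other axis.

The door frame is on top of the table, centred. Three stools sit around the table at the +y, −x, +x sides.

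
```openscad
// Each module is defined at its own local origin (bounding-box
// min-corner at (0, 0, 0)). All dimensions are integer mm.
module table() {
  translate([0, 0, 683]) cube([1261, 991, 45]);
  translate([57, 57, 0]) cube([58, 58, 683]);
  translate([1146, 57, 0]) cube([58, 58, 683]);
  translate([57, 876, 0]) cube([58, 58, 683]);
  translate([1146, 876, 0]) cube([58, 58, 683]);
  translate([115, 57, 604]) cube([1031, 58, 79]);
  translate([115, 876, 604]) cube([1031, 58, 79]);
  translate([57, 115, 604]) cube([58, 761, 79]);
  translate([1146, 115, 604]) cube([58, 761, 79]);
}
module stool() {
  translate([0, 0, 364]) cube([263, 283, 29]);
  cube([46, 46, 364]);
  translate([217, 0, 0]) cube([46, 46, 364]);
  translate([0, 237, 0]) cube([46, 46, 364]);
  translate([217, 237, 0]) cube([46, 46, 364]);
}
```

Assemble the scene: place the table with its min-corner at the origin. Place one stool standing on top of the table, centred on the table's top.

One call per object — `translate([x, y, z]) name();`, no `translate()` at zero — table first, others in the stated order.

table();
translate([499, 354, 728]) stool();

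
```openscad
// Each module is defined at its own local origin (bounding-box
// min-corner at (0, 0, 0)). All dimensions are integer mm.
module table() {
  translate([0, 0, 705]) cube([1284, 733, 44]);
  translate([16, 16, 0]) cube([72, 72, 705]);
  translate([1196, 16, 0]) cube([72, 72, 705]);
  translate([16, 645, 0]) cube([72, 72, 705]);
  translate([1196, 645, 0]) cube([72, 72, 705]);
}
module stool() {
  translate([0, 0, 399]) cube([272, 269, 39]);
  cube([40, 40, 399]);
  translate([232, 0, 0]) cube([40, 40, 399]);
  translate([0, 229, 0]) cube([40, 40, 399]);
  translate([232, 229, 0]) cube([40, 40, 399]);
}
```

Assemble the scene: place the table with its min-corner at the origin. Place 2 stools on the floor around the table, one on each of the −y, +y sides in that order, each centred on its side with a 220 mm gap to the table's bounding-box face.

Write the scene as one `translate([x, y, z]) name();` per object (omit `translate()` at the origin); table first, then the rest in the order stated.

table();
translate([506, -489, 0]) stool();
translate([506, 953, 0]) stool();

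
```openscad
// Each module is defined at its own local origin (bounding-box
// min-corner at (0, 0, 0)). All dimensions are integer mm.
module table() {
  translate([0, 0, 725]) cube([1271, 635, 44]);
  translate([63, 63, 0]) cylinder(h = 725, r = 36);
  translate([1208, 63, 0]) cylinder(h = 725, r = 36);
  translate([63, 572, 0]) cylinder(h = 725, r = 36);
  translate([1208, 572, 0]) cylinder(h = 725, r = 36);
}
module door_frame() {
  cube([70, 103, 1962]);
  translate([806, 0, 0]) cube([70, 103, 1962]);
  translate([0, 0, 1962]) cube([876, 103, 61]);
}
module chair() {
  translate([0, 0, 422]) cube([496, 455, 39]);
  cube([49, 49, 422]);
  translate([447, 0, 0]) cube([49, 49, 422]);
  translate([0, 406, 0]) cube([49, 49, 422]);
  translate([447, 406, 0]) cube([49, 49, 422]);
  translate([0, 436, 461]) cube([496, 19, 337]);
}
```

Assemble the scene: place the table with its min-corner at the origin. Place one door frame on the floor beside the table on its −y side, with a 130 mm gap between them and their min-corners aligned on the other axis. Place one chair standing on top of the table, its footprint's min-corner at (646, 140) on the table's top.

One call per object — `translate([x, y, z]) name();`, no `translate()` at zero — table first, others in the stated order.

table();
translate([0, -233, 0]) door_frame();
translate([646, 140, 769]) chair();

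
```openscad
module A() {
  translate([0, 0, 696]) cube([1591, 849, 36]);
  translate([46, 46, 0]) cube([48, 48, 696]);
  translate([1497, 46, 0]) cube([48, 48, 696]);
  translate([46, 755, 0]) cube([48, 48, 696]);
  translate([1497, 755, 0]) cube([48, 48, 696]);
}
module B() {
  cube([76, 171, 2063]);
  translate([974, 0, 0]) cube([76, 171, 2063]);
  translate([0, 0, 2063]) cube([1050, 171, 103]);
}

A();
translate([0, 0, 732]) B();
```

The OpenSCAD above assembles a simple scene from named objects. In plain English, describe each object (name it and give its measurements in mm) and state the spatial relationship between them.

A is a table with a 1591×849 mm rectangular top, 36 mm thick, top surface at z = 732 mm, supported by four 48×48 mm square legs, each inset 46 mm from the nearest pair of top edges, running from the floor.

B is a door frame. The clear opening is 898 mm wide and 2063 mm high. Two 76 mm wide jambs, 171 mm deep, stand either side of the opening from the floor to the top of the opening. A 103 mm thick head sits across the top of both jambs, spanning the full outside width of the frame.

The door frame is on top of the table.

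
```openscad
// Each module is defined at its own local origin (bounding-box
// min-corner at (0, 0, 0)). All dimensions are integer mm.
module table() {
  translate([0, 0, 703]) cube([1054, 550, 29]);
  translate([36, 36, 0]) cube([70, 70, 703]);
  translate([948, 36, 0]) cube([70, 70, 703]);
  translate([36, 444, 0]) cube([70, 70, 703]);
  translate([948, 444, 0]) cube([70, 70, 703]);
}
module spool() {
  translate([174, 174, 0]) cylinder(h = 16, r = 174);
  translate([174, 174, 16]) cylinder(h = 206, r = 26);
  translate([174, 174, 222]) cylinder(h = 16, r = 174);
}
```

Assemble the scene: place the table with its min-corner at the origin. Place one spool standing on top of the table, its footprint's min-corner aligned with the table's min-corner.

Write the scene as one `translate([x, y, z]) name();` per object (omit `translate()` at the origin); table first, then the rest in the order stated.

table();
translate([0, 0, 732]) spool();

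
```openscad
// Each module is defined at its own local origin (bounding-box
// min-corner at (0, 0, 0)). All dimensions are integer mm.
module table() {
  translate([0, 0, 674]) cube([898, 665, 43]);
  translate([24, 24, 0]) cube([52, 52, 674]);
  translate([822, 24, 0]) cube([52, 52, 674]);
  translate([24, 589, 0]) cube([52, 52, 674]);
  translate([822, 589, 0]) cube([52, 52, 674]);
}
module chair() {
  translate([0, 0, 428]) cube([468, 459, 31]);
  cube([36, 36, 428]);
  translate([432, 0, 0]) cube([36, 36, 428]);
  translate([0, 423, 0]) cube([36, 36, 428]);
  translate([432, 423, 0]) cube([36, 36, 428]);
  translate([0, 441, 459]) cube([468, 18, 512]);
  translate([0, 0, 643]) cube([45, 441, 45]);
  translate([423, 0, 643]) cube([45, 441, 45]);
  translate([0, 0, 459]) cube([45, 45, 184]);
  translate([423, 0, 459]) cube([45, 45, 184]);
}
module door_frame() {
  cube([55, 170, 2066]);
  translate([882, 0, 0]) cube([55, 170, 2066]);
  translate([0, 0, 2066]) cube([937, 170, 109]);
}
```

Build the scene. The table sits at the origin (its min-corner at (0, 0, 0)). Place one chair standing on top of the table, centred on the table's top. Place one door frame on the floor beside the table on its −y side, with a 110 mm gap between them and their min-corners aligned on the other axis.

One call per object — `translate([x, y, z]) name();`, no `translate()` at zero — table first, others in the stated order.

table();
translate([215, 103, 717]) chair();
translate([0, -280, 0]) door_frame();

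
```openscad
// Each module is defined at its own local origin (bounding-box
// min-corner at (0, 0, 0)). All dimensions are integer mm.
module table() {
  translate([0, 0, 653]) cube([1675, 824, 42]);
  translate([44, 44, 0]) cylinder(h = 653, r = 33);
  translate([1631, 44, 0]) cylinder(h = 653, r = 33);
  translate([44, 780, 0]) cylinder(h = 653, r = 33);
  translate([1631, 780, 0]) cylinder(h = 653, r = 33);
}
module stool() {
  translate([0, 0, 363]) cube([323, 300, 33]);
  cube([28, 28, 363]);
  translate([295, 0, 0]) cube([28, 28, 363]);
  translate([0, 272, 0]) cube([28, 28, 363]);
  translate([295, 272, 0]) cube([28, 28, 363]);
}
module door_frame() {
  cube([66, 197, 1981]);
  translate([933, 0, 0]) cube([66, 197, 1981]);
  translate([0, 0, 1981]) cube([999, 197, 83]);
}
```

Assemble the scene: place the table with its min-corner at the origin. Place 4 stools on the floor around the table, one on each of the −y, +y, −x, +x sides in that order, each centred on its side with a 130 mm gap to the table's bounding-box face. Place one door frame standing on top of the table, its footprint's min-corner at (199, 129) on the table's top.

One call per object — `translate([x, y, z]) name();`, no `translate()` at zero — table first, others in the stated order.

table();
translate([676, -430, 0]) stool();
translate([676, 954, 0]) stool();
translate([-453, 262, 0]) stool();
translate([1805, 262, 0]) stool();
translate([199, 129, 695]) door_frame();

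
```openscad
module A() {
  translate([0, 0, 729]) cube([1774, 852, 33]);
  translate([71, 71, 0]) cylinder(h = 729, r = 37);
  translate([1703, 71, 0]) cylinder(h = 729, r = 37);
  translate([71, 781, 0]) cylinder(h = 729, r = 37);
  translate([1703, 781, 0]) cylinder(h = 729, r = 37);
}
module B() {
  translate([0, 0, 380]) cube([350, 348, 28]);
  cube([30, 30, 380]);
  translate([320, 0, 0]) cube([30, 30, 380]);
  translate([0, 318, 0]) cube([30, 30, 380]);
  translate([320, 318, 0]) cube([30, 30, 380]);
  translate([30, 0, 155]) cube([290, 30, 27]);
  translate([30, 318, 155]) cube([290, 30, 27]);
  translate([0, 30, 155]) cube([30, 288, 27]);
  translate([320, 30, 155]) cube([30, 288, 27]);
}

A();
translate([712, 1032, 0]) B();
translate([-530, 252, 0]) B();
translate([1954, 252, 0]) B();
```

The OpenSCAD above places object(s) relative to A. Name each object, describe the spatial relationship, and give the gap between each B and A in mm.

A is a table. B is a stool. Three stools sit around the table at the +y, −x, +x sides. The gap between each stool and the table is 180 mm.

Each stool's nearest face is 180 mm from the table's bounding box.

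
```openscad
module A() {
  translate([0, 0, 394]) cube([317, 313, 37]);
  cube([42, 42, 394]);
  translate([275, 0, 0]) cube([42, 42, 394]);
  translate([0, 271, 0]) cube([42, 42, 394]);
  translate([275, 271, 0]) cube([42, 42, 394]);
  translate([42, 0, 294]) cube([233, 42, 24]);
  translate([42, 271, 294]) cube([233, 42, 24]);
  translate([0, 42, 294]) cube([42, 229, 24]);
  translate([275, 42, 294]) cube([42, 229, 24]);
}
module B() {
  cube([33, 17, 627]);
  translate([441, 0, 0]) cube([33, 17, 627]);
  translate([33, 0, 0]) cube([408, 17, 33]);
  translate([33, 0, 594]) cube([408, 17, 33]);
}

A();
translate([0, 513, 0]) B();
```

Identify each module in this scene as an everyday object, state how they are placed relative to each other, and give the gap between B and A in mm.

A is a stool. B is a picture frame. The picture frame is on the floor beside the stool on its +y side. The gap between the picture frame and the stool is 200 mm.

The picture frame's nearest face is 200 mm from the stool's +y face.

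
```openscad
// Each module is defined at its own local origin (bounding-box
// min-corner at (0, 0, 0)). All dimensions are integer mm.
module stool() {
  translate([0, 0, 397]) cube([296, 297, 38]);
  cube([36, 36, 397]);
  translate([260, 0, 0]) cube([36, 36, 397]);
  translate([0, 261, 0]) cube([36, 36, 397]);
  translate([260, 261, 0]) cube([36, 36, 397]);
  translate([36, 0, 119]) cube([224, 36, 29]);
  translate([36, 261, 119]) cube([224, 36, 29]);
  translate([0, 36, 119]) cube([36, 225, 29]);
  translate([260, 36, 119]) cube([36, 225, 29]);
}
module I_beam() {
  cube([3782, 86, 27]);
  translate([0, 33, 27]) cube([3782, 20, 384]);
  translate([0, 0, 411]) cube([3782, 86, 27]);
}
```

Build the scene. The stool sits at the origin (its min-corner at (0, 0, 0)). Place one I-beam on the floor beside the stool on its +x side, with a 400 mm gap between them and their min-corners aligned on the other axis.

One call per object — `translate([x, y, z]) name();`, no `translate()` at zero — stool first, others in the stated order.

stool();
translate([696, 0, 0]) I_beam();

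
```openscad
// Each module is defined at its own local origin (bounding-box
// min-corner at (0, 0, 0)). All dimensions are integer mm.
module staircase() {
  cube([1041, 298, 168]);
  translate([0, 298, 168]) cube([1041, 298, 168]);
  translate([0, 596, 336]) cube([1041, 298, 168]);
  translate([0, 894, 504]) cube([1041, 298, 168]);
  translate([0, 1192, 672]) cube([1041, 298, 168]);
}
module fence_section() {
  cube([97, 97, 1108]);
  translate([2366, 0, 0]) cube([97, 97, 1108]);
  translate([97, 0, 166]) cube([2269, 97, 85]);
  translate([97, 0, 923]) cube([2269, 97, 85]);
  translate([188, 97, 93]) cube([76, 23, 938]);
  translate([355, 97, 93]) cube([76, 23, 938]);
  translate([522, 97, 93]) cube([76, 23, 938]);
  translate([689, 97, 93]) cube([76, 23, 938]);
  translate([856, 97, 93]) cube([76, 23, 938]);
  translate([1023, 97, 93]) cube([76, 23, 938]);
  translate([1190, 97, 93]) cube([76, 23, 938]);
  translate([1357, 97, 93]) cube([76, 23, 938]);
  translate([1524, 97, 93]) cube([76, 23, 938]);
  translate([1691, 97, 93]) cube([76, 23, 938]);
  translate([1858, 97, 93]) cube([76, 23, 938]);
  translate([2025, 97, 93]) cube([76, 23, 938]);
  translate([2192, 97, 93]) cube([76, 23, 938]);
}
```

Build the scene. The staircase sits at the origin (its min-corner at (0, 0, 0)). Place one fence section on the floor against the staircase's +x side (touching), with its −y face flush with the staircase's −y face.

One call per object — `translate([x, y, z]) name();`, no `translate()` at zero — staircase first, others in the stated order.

staircase();
translate([1041, 0, 0]) fence_section();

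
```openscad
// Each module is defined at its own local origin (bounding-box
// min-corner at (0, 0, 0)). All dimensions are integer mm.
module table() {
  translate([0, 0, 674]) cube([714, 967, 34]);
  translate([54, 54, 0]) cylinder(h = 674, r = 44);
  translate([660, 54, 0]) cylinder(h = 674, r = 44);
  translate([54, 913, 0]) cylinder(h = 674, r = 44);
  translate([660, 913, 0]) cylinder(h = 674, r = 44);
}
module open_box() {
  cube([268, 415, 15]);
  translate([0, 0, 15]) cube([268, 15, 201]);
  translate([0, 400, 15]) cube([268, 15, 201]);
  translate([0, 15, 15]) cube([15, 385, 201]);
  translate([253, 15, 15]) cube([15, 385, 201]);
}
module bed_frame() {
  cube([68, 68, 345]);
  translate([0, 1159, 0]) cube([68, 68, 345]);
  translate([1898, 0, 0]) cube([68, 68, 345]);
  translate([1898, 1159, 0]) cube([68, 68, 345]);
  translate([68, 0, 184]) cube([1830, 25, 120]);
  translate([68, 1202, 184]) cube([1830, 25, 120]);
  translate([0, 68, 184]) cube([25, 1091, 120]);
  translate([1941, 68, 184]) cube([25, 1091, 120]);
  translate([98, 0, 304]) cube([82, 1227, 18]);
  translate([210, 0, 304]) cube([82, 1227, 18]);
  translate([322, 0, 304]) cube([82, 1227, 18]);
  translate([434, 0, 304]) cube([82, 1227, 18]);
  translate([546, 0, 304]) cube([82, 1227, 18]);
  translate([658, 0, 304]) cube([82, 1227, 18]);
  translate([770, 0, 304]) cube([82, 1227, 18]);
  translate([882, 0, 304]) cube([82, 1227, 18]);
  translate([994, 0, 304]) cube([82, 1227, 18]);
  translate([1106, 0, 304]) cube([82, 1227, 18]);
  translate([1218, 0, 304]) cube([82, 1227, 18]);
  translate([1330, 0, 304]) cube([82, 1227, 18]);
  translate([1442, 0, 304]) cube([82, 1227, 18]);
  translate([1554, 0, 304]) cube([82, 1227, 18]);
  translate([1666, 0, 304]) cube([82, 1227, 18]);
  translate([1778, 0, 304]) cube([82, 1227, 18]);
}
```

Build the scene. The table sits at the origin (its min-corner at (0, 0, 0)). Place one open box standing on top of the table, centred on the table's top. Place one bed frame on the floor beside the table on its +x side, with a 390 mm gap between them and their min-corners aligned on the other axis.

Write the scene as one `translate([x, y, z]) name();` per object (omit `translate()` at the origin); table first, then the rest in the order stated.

table();
translate([223, 276, 708]) open_box();
translate([1104, 0, 0]) bed_frame();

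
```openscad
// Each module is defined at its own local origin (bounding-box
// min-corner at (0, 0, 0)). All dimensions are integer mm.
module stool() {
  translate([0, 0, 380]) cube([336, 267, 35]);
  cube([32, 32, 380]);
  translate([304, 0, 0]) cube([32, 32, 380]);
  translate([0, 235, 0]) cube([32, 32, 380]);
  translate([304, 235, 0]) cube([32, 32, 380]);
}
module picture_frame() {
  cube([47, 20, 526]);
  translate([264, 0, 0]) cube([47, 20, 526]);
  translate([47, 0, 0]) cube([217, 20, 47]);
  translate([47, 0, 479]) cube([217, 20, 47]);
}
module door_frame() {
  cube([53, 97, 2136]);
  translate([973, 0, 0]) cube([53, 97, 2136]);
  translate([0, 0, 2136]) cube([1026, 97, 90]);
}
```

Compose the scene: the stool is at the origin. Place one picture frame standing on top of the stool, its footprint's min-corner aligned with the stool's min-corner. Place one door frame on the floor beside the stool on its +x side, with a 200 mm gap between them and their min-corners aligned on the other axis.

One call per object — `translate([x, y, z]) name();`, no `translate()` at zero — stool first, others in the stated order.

stool();
translate([0, 0, 415]) picture_frame();
translate([536, 0, 0]) door_frame();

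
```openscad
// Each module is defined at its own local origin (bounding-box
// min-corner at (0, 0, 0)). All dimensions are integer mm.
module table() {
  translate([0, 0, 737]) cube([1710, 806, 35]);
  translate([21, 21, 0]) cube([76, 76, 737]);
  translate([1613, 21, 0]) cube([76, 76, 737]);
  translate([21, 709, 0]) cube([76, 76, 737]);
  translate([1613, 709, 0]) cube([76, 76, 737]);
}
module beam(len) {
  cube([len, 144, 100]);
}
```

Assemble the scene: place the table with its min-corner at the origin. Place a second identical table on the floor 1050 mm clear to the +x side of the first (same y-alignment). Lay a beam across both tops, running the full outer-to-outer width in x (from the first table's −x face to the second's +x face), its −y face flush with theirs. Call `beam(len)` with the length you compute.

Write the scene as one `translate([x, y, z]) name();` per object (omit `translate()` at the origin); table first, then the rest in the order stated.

table();
translate([2760, 0, 0]) table();
translate([0, 0, 772]) beam(4470);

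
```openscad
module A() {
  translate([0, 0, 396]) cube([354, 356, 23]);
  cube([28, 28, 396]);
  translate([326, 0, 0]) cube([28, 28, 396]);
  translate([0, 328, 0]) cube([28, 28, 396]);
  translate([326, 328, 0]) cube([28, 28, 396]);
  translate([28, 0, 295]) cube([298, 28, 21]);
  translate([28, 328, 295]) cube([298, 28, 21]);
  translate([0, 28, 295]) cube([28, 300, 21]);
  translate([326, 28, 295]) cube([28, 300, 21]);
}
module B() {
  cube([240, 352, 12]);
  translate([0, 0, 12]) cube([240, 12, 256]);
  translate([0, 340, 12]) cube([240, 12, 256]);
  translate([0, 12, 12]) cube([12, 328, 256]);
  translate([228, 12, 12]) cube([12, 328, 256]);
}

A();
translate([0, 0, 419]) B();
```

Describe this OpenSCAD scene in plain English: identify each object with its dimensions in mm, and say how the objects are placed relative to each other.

A is a four-legged stool. The seat is 354×356 mm, 23 mm thick, top at z = 419 mm. It stands on four square legs, each 28×28 mm in cross-section, from z = 0 to the seat underside, each flush with a corner of the seat. Four stretchers, 28 mm wide and 21 mm tall, connect adjacent legs with their undersides at z = 295 mm, each running between the inner faces of the legs it joins and aligned with the legs' outer faces on the other axis.

B is an open-topped rectangular box: outside dimensions 240×352×268 mm, with a uniform wall and base thickness of 12 mm. The base is a full 240×352 slab on the floor; four walls sit on top of the base. The front and back walls (the −y and +y sides) span the full width; the two side walls fit between them.

The open box is on top of the stool.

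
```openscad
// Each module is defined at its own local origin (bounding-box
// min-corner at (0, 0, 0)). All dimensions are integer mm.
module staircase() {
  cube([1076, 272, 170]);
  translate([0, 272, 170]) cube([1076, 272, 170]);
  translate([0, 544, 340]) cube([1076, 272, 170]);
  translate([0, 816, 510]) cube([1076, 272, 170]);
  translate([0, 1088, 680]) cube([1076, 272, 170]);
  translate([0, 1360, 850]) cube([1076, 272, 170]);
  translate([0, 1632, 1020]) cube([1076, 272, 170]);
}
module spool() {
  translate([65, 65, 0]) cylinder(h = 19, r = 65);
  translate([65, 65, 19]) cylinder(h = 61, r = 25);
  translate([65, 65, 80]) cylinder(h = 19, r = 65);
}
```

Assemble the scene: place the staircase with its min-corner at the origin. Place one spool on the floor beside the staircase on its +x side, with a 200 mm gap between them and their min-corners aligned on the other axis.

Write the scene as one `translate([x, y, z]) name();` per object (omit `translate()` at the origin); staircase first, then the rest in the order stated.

staircase();
translate([1276, 0, 0]) spool();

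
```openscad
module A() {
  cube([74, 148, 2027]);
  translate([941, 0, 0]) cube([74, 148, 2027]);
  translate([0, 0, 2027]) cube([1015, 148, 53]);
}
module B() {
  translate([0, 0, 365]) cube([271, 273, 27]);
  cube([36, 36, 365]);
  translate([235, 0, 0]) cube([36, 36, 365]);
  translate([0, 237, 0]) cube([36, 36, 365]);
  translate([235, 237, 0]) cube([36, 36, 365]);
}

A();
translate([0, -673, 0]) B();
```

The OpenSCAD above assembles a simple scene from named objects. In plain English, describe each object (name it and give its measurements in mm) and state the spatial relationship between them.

A is a rectangular door frame: two vertical jambs of 74×148 mm section, 2027 mm tall, with a clear opening 867 mm wide between their inner faces. A header 53 mm tall and 148 mm deep lies on top of the jambs and spans the full outside width.

B is a four-legged stool. The seat is a 271×273×27 mm slab whose top surface is at z = 392 mm; four square legs, each 36×36 mm in cross-section, run from the floor (z = 0) to the underside of the seat, each flush with a corner of the seat.

The stool is on the floor beside the door frame on its −y side.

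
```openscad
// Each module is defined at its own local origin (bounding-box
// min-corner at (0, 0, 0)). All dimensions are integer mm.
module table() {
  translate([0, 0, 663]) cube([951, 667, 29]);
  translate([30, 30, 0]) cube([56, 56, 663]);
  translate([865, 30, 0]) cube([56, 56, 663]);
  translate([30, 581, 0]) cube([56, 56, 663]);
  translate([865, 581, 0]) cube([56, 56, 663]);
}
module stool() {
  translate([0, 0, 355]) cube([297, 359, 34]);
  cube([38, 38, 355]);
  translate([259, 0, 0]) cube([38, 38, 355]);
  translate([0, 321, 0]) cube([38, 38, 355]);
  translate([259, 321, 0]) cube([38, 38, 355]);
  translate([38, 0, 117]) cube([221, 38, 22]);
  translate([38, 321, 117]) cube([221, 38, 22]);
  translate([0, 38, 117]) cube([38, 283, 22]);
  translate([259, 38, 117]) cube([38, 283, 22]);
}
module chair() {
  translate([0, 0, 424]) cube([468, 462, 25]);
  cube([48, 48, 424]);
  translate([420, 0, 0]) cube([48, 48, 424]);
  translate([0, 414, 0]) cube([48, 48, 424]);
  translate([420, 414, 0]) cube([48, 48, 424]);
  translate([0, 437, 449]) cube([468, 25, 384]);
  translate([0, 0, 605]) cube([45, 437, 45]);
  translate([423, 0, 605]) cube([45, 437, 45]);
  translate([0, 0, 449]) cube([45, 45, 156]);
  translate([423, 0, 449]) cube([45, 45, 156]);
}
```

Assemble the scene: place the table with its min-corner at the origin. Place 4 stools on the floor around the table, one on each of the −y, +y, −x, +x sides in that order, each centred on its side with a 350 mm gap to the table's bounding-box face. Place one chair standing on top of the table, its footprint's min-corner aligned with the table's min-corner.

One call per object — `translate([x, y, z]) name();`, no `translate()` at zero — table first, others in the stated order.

table();
translate([327, -709, 0]) stool();
translate([327, 1017, 0]) stool();
translate([-647, 154, 0]) stool();
translate([1301, 154, 0]) stool();
translate([0, 0, 692]) chair();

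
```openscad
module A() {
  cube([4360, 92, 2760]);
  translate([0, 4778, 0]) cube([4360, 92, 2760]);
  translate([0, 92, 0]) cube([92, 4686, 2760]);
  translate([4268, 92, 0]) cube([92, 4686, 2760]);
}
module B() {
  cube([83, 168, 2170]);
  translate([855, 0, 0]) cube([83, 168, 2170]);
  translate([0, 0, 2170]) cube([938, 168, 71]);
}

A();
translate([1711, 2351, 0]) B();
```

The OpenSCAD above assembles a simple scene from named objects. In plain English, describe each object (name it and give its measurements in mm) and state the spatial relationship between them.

A is a box-shaped house frame (walls only): outside footprint 4360×4870 mm, wall height 2760 mm, wall thickness 92 mm. The two y-facing walls run the full x-width; the two x-facing walls fit between the inner faces of the y-facing walls.

B is a door frame. The clear opening is 772 mm wide and 2170 mm high. Two 83 mm wide jambs, 168 mm deep, stand either side of the opening from the floor to the top of the opening. A 71 mm thick head sits across the top of both jambs, spanning the full outside width of the frame.

The door frame sits inside the house frame, centred.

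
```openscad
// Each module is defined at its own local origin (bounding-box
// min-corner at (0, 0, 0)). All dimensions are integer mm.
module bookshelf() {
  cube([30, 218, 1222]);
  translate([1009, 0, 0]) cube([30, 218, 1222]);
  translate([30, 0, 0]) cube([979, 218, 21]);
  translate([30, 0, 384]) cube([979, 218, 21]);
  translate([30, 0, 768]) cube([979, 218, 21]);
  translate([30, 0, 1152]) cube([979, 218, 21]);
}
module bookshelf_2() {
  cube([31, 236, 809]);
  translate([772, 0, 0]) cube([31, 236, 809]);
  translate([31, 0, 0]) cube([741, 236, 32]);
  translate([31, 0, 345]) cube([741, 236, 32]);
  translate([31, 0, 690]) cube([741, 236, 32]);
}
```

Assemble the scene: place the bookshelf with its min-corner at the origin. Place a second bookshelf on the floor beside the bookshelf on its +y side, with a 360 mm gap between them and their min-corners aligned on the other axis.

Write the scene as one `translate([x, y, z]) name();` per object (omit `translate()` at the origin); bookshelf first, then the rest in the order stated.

bookshelf();
translate([0, 578, 0]) bookshelf_2();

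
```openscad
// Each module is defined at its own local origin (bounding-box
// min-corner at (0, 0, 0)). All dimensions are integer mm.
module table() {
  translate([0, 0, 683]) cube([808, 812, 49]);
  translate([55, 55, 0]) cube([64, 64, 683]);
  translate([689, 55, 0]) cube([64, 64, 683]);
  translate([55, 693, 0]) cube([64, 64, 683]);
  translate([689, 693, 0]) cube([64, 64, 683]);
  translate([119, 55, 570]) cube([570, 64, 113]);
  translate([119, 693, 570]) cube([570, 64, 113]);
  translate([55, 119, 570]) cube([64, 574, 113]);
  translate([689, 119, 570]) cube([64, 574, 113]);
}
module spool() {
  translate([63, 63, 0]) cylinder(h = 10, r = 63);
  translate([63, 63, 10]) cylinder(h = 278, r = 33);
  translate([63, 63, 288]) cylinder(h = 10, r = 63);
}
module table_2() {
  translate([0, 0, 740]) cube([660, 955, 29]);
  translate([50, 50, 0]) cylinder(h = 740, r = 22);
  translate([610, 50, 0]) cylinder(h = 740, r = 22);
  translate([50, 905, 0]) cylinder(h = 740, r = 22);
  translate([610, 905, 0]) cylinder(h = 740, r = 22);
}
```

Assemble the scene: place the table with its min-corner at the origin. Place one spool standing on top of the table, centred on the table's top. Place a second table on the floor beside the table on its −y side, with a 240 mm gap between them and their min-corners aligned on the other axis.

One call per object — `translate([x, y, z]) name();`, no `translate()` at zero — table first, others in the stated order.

table();
translate([341, 343, 732]) spool();
translate([0, -1195, 0]) table_2();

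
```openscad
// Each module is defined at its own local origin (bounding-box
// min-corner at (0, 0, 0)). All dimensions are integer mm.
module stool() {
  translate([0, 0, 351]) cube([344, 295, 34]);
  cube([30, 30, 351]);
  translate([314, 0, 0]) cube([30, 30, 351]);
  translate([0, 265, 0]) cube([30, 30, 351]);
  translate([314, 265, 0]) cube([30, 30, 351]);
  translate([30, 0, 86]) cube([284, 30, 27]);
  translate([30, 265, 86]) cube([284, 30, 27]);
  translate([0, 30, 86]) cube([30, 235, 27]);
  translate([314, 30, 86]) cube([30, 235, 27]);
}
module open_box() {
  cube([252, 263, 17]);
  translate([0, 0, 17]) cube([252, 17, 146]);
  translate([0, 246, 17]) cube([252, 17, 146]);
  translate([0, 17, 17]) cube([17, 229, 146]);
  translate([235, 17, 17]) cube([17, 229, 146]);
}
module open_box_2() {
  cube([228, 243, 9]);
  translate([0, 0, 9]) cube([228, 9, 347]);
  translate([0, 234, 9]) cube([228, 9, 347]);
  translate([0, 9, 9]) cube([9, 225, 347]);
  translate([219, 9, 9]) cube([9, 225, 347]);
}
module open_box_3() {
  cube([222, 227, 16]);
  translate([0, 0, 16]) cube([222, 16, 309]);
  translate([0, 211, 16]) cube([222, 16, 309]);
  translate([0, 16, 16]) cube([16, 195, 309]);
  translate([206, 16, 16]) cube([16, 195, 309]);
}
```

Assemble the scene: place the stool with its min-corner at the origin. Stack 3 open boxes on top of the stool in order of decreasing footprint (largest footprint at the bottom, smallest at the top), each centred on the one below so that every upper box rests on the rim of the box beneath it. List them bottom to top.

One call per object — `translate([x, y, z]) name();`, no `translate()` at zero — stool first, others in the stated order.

stool();
translate([46, 16, 385]) open_box();
translate([58, 26, 548]) open_box_2();
translate([61, 34, 904]) open_box_3();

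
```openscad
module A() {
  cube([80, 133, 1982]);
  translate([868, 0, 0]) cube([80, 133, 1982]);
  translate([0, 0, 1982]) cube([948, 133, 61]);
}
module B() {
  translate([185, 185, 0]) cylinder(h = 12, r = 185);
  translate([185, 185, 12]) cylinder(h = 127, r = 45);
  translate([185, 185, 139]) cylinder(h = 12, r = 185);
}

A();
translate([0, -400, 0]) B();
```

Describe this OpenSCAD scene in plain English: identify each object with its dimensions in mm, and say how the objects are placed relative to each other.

A is a door frame. The clear opening is 788 mm wide and 1982 mm high. Two 80 mm wide jambs, 133 mm deep, stand either side of the opening from the floor to the top of the opening. A 61 mm thick head sits across the top of both jambs, spanning the full outside width of the frame.

B is a spool: two coaxial disc flanges of radius 185 mm and thickness 12 mm, joined by a core cylinder of radius 45 mm and height 127 mm. The lower flange rests on z = 0 and the three cylinders share a vertical axis.

The spool is on the floor beside the door frame on its −y side.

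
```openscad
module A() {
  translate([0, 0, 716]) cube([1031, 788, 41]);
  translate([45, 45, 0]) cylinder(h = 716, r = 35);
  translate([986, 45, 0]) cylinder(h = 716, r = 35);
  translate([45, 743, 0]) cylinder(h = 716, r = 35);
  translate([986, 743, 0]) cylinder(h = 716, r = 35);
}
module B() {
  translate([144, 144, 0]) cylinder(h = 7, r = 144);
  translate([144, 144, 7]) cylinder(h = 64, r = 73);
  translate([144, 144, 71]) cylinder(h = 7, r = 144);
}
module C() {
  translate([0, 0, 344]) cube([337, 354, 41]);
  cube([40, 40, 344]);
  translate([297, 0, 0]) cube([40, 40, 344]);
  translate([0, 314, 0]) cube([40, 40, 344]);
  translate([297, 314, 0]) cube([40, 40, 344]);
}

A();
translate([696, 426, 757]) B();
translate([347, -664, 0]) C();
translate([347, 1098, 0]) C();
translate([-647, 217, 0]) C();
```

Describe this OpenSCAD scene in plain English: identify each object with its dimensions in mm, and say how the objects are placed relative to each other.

A is a table: top 1031 mm (x) × 788 mm (y), 41 mm thick, upper face at z = 757 mm, on four round legs of 70 mm diameter, each leg's bounding box inset 10 mm from the nearest pair of top edges, running from z = 0 to the bottom of the top.

B is a spool: two coaxial disc flanges of radius 144 mm and thickness 7 mm, joined by a core cylinder of radius 73 mm and height 64 mm. The lower flange rests on z = 0 and the three cylinders share a vertical axis.

C is a four-legged stool. The seat is 337×354 mm, 41 mm thick, top at z = 385 mm. It stands on four square legs, each 40×40 mm in cross-section, from z = 0 to the seat underside, each flush with a corner of the seat.

The spool is on top of the table. Three stools sit around the table at the −y, +y, −x sides.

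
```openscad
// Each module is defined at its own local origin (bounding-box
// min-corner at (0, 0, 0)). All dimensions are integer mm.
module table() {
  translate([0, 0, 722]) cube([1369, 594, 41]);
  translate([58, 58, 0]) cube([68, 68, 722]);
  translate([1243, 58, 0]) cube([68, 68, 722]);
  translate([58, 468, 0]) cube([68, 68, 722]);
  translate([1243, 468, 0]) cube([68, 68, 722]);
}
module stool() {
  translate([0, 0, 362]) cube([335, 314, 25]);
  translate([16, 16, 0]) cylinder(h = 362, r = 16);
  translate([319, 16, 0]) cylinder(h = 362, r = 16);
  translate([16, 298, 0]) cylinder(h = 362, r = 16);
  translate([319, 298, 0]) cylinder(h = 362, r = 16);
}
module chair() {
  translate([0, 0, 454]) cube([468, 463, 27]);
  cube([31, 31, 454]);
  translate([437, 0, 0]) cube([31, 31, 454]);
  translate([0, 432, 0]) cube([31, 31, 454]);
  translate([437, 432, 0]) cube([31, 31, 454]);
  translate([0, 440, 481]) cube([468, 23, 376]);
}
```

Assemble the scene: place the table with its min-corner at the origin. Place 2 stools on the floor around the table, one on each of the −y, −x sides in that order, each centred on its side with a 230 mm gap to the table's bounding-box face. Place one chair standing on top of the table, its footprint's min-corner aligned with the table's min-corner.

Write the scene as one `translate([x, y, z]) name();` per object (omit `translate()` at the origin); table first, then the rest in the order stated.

table();
translate([517, -544, 0]) stool();
translate([-565, 140, 0]) stool();
translate([0, 0, 763]) chair();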